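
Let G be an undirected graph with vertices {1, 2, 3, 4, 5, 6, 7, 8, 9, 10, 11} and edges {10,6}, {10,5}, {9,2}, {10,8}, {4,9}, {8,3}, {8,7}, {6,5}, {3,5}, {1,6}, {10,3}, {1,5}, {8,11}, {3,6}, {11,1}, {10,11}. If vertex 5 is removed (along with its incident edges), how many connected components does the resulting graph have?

2

With 5 gone, the remaining components are: {2, 4, 9}; {1, 3, 6, 7, 8, 10, 11}.
That is 2 components.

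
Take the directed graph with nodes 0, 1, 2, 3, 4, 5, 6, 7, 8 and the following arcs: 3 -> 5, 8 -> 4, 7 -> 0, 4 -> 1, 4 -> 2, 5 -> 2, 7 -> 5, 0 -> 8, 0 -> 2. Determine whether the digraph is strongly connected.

There is no directed path from 6 to 8, so the graph is not strongly connected.

No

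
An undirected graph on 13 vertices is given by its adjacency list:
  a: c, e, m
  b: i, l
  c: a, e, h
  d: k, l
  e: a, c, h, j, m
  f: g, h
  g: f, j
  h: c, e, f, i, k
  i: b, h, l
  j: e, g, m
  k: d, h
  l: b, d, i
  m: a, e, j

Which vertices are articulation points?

Removing h increases the component count from 1 to 2, so h is a cut vertex.
By contrast removing a leaves 1 component; it is not a cut vertex. No other vertex is a cut vertex either.

h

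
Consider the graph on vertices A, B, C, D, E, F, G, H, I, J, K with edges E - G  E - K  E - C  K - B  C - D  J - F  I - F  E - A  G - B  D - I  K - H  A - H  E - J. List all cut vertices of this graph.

E

Removing E increases the component count from 1 to 2, so E is a cut vertex.
By contrast removing H leaves 1 component; it is not a cut vertex. No other vertex is a cut vertex either.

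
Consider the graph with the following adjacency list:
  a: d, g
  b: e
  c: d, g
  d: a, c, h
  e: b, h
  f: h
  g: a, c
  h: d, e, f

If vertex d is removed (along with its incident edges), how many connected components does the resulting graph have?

2

With d gone, the remaining components are: {a, c, g}; {b, e, f, h}.
That is 2 components.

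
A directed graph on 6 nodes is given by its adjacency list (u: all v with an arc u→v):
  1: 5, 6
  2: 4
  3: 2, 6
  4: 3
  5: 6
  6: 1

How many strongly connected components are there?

{1, 5, 6} are all mutually reachable — one SCC of size 3.
{2, 3, 4} are all mutually reachable — one SCC of size 3.
That gives 2 strongly connected components.

2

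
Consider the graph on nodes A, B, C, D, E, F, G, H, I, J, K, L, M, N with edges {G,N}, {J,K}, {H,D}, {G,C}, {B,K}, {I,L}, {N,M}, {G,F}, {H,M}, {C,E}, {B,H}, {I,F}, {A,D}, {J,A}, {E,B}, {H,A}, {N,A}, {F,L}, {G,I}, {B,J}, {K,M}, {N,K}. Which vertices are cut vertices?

G

Removing G increases the component count from 1 to 2, so G is a cut vertex.
By contrast removing I leaves 1 component; it is not a cut vertex. No other vertex is a cut vertex either.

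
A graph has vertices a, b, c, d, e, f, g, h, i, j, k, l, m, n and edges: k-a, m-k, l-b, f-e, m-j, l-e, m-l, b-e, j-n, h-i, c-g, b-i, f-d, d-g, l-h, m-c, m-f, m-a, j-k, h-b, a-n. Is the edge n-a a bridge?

No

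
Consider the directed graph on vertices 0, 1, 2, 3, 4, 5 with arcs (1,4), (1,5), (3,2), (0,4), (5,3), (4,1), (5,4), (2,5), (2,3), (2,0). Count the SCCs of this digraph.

1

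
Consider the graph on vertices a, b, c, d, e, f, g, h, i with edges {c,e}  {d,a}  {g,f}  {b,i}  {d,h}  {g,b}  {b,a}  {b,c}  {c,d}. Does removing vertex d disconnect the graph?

Deleting d raises the number of components from 1 to 2, so d is a cut vertex.

Yes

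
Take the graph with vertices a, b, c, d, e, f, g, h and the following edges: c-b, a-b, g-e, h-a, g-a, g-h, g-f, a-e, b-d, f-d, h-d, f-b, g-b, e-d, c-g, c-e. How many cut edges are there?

0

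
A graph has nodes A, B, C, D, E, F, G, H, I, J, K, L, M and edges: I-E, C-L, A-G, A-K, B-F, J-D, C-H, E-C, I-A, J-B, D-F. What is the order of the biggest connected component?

8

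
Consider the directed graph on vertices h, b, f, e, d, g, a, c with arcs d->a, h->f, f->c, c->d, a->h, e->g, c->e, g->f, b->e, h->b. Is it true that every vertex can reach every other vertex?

From f we can reach every vertex (a, b, c, d, e, f, g, h), and every vertex can reach f (a, b, c, d, e, f, g, h). So the whole graph is one strongly connected component.

Yes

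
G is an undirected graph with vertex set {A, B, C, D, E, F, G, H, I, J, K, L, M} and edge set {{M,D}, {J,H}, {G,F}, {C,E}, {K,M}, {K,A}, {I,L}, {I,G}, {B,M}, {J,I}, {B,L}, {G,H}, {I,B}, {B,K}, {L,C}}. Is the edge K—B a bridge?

After removing K—B, the path K-M-B still connects them, so the edge is not a bridge.

No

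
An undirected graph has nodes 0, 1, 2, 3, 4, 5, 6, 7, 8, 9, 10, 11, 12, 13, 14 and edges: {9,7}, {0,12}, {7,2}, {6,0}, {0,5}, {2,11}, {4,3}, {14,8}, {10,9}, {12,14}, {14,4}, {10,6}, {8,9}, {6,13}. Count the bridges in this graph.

7

The edges on the cycle 10-6-0-12-14-8-9-10 are not bridges since each lies on that cycle.
But removing 4–3 disconnects 4 from 3; removing 9–7 disconnects 9 from 7; removing 2–7 disconnects 2 from 7; removing 6–13 disconnects 6 from 13 — these are bridges.
In total 7 edges are bridges.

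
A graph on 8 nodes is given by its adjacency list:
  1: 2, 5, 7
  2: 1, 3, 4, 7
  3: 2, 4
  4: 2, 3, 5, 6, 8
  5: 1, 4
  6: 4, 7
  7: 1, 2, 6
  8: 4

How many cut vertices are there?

Removing 4 increases the component count from 1 to 2, so 4 is a cut vertex.
By contrast removing 8 leaves 1 component; it is not a cut vertex. No other vertex is a cut vertex either.

1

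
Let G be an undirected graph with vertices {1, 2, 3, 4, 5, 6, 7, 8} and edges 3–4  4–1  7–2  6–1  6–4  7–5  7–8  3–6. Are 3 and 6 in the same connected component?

From 3 we can reach 1, 3, 4, 6, which includes 6.

Yes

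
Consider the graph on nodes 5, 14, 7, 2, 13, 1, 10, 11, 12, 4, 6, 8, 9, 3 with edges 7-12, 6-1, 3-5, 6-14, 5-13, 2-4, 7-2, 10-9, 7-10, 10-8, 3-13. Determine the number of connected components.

4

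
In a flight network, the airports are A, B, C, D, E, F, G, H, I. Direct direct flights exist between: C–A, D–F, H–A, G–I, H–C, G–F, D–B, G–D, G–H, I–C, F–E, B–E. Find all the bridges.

The edges on the cycle G-D-B-E-F-G are not bridges since each lies on that cycle.
Every edge lies on some cycle, so there are no bridges.

none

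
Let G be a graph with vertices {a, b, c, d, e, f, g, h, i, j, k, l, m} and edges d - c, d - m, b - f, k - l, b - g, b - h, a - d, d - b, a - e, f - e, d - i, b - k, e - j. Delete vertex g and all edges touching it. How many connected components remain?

With g gone, the remaining components are: {a, b, c, d, e, f, h, i, j, k, l, m}.
That is 1 component.

1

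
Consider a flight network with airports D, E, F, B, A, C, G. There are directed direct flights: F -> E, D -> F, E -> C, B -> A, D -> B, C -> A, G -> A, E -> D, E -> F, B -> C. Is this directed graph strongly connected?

There is no directed path from C to E, so the graph is not strongly connected.

No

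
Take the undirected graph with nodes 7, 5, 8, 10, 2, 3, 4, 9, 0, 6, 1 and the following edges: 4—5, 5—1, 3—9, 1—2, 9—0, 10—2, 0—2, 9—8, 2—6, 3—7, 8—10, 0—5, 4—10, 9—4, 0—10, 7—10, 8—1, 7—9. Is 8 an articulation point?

Deleting 8 leaves 1 component (was 1) (its neighbors 1, 9, 10 remain connected to each other), so 8 is not a cut vertex.

No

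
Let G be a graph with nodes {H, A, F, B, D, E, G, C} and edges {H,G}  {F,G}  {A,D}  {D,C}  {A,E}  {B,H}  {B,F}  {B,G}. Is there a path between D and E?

Yes

From D we can reach A, C, D, E, which includes E.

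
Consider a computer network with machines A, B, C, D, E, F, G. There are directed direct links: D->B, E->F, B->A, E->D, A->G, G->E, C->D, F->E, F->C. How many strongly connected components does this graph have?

{A, B, C, D, E, F, G} are all mutually reachable — one SCC of size 7.
That gives 1 strongly connected component.

1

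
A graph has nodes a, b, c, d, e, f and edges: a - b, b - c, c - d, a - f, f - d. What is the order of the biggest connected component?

e is isolated — a component by itself.
Starting from a we can reach a, b, c, d, f. That is one component of size 5.
The largest has 5 vertices.

5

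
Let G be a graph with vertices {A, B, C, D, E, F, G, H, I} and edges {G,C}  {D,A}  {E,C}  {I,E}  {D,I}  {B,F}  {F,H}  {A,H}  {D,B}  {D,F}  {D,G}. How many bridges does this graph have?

0

The edges on the cycle D-B-F-D are not bridges since each lies on that cycle.
Every edge lies on some cycle, so there are no bridges.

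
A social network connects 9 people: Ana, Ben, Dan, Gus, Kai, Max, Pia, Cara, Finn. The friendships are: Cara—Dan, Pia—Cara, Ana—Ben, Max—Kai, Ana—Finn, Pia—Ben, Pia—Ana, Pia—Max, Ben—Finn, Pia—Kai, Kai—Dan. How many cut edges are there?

0

The edges on the cycle Pia-Cara-Dan-Kai-Pia are not bridges since each lies on that cycle.
Every edge lies on some cycle, so there are no bridges.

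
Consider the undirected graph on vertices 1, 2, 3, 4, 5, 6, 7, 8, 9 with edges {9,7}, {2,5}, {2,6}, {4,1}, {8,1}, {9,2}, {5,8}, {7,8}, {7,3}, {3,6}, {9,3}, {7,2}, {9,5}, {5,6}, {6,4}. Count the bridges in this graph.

0

The edges on the cycle 9-7-3-6-2-9 are not bridges since each lies on that cycle.
Every edge lies on some cycle, so there are no bridges.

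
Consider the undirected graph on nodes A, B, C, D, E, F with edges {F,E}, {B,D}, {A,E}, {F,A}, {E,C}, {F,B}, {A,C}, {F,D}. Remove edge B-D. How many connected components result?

1

B and D are still connected via B-F-D, so the component count stays at 1.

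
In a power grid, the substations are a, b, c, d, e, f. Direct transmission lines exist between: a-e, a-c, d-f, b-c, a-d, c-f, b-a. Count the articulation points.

1

Removing a increases the component count from 1 to 2, so a is a cut vertex.
By contrast removing f leaves 1 component; it is not a cut vertex. No other vertex is a cut vertex either.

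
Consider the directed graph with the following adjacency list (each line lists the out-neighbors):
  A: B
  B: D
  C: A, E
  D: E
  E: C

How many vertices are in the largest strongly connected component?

5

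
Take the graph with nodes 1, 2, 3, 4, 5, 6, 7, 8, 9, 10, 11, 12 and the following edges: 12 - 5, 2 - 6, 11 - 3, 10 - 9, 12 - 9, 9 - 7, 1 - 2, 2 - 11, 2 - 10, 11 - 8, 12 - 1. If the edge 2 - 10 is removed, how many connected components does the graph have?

2 and 10 are still connected via 2-1-12-9-10, so the component count stays at 2.

2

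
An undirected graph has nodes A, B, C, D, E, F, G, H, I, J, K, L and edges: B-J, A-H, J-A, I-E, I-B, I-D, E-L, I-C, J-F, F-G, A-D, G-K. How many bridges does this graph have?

7

The edges on the cycle I-B-J-A-D-I are not bridges since each lies on that cycle.
But removing I-E disconnects I from E; removing H-A disconnects H from A; removing I-C disconnects I from C; removing L-E disconnects L from E — these are bridges.
In total 7 edges are bridges.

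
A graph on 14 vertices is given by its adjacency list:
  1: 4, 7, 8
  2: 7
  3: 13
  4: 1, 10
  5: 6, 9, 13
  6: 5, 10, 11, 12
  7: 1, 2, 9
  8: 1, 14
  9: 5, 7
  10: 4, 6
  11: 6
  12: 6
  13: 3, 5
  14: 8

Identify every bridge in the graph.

1-8, 11-6, 12-6, 13-3, 13-5, 14-8, 2-7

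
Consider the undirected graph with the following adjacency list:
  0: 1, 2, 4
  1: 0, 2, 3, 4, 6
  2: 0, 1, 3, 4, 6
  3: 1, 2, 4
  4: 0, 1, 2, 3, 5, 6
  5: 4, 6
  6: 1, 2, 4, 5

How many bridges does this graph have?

0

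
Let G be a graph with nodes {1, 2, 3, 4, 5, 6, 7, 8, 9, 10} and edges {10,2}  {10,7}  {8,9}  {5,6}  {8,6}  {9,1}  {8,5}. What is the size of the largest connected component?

5

3 is isolated — a component by itself.
4 is isolated — a component by itself.
Starting from 2 we can reach 2, 7, 10. That is one component of size 3.
Starting from 1 we can reach 1, 5, 6, 8, 9. That is one component of size 5.
The largest has 5 vertices.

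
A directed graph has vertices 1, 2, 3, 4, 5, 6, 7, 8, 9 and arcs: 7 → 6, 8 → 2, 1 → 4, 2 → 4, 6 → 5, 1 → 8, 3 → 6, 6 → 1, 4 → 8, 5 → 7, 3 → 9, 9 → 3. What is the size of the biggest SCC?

3

{2, 4, 8} are all mutually reachable — one SCC of size 3.
{5, 6, 7} are all mutually reachable — one SCC of size 3.
{3, 9} are all mutually reachable — one SCC of size 2.
{1} is an SCC by itself.
The largest has 3 vertices.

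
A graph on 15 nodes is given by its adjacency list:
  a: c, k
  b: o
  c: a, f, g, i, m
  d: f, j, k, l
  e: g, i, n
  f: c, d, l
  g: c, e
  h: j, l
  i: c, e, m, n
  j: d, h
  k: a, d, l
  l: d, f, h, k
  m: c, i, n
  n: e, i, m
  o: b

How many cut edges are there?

1

The edges on the cycle c-m-n-i-c are not bridges since each lies on that cycle.
But removing b-o disconnects b from o — this is a bridge.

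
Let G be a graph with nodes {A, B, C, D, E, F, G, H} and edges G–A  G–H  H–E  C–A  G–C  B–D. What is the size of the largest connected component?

5

F is isolated — a component by itself.
Starting from B we can reach B, D. That is one component of size 2.
Starting from A we can reach A, C, E, G, H. That is one component of size 5.
The largest has 5 vertices.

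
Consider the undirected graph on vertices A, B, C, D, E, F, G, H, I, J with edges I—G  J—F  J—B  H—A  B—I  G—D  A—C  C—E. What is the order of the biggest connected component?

Starting from A we can reach A, C, E, H. That is one component of size 4.
Starting from B we can reach B, D, F, G, I, J. That is one component of size 6.
The largest has 6 vertices.

6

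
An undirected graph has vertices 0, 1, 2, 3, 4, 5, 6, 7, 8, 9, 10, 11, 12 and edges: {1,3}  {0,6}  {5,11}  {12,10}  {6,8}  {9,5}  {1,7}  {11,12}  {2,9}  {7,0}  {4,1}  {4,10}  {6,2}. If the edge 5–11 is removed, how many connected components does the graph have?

1

5 and 11 are still connected via 5-9-2-6-0-7-1-4-10-12-11, so the component count stays at 1.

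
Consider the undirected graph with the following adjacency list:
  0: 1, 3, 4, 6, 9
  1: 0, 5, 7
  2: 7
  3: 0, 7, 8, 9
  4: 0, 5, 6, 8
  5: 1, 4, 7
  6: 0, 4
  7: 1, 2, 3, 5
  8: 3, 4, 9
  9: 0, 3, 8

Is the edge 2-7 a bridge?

Yes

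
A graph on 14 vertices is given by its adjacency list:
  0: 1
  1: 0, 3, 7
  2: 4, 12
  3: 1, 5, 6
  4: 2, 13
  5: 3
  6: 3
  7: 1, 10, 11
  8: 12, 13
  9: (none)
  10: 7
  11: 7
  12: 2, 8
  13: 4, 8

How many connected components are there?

3

9 is isolated — a component by itself.
Starting from 2 we can reach 2, 4, 8, 12, 13. That is one component of size 5.
Starting from 0 we can reach 0, 1, 3, 5, 6, 7, 10, 11. That is one component of size 8.
Total: 3 components.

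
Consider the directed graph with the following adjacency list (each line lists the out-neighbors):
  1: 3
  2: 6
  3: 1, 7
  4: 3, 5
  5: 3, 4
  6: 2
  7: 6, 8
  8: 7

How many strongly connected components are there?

4

{1, 3} are all mutually reachable — one SCC of size 2.
{2, 6} are all mutually reachable — one SCC of size 2.
{4, 5} are all mutually reachable — one SCC of size 2.
{7, 8} are all mutually reachable — one SCC of size 2.
That gives 4 strongly connected components.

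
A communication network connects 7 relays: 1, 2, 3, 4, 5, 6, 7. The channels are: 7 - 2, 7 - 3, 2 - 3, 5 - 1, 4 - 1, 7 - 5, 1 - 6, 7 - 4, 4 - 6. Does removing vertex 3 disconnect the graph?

No

Deleting 3 leaves 1 component (was 1) (its neighbors 2, 7 remain connected to each other), so 3 is not a cut vertex.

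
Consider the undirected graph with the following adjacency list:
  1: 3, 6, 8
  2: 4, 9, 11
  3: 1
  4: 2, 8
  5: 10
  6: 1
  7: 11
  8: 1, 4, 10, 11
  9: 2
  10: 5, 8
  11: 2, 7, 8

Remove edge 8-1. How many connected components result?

2

Before removal there is 1 component.
8-1 is a bridge — removing it separates 8's side from 1's side.
After removal: 2 components.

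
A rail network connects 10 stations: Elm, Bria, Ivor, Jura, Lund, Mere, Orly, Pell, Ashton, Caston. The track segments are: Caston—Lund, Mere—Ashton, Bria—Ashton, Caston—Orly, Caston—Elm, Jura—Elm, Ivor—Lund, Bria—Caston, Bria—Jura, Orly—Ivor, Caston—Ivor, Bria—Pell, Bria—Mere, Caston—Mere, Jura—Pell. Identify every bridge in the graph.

The edges on the cycle Bria-Caston-Mere-Ashton-Bria are not bridges since each lies on that cycle.
Every edge lies on some cycle, so there are no bridges.

none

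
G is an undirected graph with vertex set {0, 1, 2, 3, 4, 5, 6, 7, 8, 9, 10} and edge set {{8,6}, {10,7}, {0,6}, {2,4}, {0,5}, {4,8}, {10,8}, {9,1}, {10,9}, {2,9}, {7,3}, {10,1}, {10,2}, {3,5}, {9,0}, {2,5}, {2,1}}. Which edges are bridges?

none

The edges on the cycle 10-2-9-0-6-8-10 are not bridges since each lies on that cycle.
Every edge lies on some cycle, so there are no bridges.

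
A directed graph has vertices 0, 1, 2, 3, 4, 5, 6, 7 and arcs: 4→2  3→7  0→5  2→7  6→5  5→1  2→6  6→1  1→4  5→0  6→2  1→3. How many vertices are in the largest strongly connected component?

6

{0, 1, 2, 4, 5, 6} are all mutually reachable — one SCC of size 6.
{3} is an SCC by itself.
{7} is an SCC by itself.
The largest has 6 vertices.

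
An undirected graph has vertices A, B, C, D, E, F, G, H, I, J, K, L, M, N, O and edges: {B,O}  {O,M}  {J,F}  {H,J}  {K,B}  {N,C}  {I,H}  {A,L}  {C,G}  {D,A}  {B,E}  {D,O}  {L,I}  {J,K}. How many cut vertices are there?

Removing B increases the component count from 2 to 3, so B is a cut vertex.
Removing C increases the component count from 2 to 3, so C is a cut vertex.
Removing J increases the component count from 2 to 3, so J is a cut vertex.
Likewise O is a cut vertex.
By contrast removing D leaves 2 components; it is not a cut vertex. No other vertex is a cut vertex either.

4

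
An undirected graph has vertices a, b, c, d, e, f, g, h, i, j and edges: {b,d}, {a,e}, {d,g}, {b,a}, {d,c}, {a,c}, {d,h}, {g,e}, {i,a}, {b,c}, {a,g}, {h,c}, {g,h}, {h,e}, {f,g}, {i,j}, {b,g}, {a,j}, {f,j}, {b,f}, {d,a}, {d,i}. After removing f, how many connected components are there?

With f gone, the remaining components are: {a, b, c, d, e, g, h, i, j}.
That is 1 component.

1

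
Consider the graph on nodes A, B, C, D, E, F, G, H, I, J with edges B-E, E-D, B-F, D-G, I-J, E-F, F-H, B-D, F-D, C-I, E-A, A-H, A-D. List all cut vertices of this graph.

D, I

Removing D increases the component count from 2 to 3, so D is a cut vertex.
Removing I increases the component count from 2 to 3, so I is a cut vertex.
By contrast removing G leaves 2 components; it is not a cut vertex. No other vertex is a cut vertex either.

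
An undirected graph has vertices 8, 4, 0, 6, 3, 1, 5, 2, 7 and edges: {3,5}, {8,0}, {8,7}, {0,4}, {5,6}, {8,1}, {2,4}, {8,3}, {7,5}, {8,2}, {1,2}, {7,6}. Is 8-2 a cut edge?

No

After removing 8-2, the path 8-1-2 still connects them, so the edge is not a bridge.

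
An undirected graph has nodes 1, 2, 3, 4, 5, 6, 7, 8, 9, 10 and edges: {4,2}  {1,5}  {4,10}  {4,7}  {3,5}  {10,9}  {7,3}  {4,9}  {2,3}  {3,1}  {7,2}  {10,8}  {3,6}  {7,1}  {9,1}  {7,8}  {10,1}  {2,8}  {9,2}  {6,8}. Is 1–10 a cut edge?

After removing 1–10, the path 1-9-10 still connects them, so the edge is not a bridge.

No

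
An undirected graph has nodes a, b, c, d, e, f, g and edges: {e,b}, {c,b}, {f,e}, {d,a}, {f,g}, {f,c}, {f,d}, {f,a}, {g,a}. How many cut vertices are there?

Removing f increases the component count from 1 to 2, so f is a cut vertex.
By contrast removing e leaves 1 component; it is not a cut vertex. No other vertex is a cut vertex either.

1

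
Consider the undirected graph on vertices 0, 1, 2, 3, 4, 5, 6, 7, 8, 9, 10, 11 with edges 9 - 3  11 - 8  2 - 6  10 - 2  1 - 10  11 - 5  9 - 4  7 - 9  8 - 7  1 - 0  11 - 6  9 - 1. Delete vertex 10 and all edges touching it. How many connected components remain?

1

With 10 gone, the remaining components are: {0, 1, 2, 3, 4, 5, 6, 7, 8, 9, 11}.
That is 1 component.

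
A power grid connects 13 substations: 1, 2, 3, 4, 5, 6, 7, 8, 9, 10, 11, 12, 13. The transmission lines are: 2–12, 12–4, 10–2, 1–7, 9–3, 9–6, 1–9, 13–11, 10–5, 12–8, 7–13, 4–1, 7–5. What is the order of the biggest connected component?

13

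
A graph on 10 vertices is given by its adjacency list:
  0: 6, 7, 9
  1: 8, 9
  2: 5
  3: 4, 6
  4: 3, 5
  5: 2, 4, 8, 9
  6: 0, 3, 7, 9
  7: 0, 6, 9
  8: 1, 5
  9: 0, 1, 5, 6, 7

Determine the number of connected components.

1

Starting from 0 we can reach 0, 1, 2, 3, 4, 5, 6, 7, 8, 9. That is one component of size 10.
Total: 1 component.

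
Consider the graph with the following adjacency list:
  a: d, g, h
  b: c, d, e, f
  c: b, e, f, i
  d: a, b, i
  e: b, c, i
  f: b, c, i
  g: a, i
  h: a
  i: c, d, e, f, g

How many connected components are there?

1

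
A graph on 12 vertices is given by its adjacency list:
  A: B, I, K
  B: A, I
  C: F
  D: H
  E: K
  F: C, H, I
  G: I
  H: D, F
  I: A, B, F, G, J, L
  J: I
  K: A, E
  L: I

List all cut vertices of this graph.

A, F, H, I, K

Removing A increases the component count from 1 to 2, so A is a cut vertex.
Removing F increases the component count from 1 to 3, so F is a cut vertex.
Removing H increases the component count from 1 to 2, so H is a cut vertex.
Likewise I, K are cut vertices.
By contrast removing C leaves 1 component; it is not a cut vertex. No other vertex is a cut vertex either.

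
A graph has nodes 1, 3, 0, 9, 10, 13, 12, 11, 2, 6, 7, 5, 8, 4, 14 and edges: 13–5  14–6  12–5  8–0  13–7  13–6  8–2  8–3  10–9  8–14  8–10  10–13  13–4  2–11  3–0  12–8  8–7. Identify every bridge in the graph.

10-9, 11-2, 13-4, 2-8

The edges on the cycle 8-10-13-7-8 are not bridges since each lies on that cycle.
But removing 11–2 disconnects 11 from 2; removing 10–9 disconnects 10 from 9; removing 8–2 disconnects 8 from 2; removing 4–13 disconnects 4 from 13 — these are bridges.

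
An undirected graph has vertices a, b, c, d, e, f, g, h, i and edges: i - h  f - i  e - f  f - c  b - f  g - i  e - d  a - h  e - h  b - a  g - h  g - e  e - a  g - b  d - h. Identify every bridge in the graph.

c-f

The edges on the cycle g-b-f-i-h-g are not bridges since each lies on that cycle.
But removing c - f disconnects c from f — this is a bridge.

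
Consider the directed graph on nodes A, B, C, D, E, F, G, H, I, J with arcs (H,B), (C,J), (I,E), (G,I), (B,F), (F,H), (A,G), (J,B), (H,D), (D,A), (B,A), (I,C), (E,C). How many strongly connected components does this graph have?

{A, B, C, D, E, F, G, H, I, J} are all mutually reachable — one SCC of size 10.
That gives 1 strongly connected component.

1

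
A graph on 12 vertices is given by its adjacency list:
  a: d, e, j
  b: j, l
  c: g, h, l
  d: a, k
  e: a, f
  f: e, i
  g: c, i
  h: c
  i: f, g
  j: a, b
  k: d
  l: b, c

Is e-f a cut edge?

After removing e-f, the path e-a-j-b-l-c-g-i-f still connects them, so the edge is not a bridge.

No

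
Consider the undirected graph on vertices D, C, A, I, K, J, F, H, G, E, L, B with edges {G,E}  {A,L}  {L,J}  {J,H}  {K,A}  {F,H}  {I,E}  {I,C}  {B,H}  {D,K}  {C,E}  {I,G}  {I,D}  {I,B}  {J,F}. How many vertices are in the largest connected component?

Starting from A we can reach A, B, C, D, E, F, G, H, I, J, K, L. That is one component of size 12.
The largest has 12 vertices.

12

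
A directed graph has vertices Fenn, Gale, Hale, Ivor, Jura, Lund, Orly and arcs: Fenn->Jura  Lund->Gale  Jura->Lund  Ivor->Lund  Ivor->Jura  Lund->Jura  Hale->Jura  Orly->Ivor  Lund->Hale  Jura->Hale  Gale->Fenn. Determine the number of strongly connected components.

3

{Fenn, Gale, Hale, Jura, Lund} are all mutually reachable — one SCC of size 5.
{Ivor} is an SCC by itself.
{Orly} is an SCC by itself.
That gives 3 strongly connected components.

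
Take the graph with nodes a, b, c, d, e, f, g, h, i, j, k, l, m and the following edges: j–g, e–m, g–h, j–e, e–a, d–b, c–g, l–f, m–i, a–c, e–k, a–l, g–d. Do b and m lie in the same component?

Yes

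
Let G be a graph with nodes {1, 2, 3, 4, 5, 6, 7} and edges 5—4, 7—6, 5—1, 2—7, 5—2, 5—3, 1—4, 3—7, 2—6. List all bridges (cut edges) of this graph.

The edges on the cycle 5-1-4-5 are not bridges since each lies on that cycle.
Every edge lies on some cycle, so there are no bridges.

none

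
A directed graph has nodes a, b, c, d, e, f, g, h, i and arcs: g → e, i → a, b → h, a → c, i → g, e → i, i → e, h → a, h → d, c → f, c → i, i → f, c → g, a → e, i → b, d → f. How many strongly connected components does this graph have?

{a, b, c, e, g, h, i} are all mutually reachable — one SCC of size 7.
{f} is an SCC by itself.
{d} is an SCC by itself.
That gives 3 strongly connected components.

3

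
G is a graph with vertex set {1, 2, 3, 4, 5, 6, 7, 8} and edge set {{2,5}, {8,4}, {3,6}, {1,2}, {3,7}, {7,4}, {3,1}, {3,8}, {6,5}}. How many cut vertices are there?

Removing 3 increases the component count from 1 to 2, so 3 is a cut vertex.
By contrast removing 4 leaves 1 component; it is not a cut vertex. No other vertex is a cut vertex either.

1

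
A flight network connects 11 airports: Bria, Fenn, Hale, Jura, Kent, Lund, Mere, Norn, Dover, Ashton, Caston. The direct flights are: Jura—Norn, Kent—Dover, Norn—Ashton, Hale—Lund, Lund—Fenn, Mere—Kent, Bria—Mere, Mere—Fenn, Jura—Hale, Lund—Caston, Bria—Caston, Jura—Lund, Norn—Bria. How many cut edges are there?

3

The edges on the cycle Jura-Hale-Lund-Fenn-Mere-Bria-Norn-Jura are not bridges since each lies on that cycle.
But removing Ashton—Norn disconnects Ashton from Norn; removing Kent—Dover disconnects Kent from Dover; removing Kent—Mere disconnects Kent from Mere — these are bridges.
That makes 3 bridges.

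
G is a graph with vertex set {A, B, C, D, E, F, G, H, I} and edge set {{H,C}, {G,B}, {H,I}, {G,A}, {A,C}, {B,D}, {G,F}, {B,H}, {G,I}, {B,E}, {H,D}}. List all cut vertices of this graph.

B, G

Removing B increases the component count from 1 to 2, so B is a cut vertex.
Removing G increases the component count from 1 to 2, so G is a cut vertex.
By contrast removing C leaves 1 component; it is not a cut vertex. No other vertex is a cut vertex either.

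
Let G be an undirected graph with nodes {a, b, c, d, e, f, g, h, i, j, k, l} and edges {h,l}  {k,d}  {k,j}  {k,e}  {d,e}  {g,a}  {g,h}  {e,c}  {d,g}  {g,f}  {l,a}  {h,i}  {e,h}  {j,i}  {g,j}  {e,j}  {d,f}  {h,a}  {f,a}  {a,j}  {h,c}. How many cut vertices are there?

Removing f, for instance, still leaves 2 components. No single vertex removal increases the component count — the graph has no articulation points.

0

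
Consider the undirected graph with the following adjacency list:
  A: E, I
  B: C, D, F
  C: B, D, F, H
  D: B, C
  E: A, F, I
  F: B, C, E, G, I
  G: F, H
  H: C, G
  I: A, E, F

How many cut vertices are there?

1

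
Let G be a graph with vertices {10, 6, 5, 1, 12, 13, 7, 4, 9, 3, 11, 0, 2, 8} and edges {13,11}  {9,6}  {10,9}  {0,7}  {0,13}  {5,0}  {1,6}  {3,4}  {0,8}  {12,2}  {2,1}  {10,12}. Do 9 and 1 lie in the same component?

Yes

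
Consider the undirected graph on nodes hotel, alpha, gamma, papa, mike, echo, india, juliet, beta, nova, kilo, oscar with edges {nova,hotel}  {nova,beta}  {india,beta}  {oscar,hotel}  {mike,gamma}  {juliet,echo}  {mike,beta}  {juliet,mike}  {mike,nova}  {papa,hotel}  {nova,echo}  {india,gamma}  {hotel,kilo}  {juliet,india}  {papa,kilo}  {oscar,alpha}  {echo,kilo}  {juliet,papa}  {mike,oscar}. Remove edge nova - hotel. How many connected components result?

nova and hotel are still connected via nova-mike-oscar-hotel, so the component count stays at 1.

1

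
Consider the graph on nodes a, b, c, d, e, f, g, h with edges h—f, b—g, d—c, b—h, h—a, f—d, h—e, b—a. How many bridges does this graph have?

The edges on the cycle b-h-a-b are not bridges since each lies on that cycle.
But removing f—d disconnects f from d; removing d—c disconnects d from c; removing h—e disconnects h from e; removing b—g disconnects b from g — these are bridges.
In total 5 edges are bridges.

5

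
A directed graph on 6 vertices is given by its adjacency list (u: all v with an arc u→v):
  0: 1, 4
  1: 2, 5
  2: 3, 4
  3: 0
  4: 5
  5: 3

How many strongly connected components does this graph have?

{0, 1, 2, 3, 4, 5} are all mutually reachable — one SCC of size 6.
That gives 1 strongly connected component.

1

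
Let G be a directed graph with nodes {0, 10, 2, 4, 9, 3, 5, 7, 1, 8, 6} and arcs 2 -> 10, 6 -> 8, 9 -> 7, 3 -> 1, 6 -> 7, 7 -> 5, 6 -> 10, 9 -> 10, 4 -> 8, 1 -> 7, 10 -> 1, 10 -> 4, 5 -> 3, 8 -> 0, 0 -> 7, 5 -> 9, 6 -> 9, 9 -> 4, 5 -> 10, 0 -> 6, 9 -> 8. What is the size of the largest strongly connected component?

{0, 1, 3, 4, 5, 6, 7, 8, 9, 10} are all mutually reachable — one SCC of size 10.
{2} is an SCC by itself.
The largest has 10 vertices.

10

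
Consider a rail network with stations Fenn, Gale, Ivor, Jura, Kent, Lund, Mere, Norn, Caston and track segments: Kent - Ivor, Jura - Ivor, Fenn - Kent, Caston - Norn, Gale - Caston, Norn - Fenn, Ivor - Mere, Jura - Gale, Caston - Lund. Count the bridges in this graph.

The edges on the cycle Jura-Gale-Caston-Norn-Fenn-Kent-Ivor-Jura are not bridges since each lies on that cycle.
But removing Ivor - Mere disconnects Ivor from Mere; removing Lund - Caston disconnects Lund from Caston — these are bridges.
That makes 2 bridges.

2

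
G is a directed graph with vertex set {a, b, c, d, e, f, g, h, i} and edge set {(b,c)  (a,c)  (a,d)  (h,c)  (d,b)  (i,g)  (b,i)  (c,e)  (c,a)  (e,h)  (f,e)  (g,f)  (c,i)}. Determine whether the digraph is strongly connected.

Yes

From h we can reach every vertex (a, b, c, d, e, f, g, h, i), and every vertex can reach h (a, b, c, d, e, f, g, h, i). So the whole graph is one strongly connected component.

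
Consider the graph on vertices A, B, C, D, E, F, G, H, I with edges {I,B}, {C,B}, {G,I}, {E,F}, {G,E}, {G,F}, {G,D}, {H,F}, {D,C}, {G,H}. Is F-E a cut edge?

No

After removing F-E, the path F-G-E still connects them, so the edge is not a bridge.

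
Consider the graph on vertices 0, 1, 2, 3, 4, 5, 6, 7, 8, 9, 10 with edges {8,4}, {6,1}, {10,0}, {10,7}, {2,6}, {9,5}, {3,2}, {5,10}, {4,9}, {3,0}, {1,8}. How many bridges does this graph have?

1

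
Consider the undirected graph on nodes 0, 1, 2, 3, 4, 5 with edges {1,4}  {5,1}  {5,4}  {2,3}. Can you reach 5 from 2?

The component containing 2 is {2, 3}, and 5 is not in it.

No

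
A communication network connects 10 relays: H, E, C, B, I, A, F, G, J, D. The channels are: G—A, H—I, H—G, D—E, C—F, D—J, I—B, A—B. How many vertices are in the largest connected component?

Starting from C we can reach C, F. That is one component of size 2.
Starting from D we can reach D, E, J. That is one component of size 3.
Starting from A we can reach A, B, G, H, I. That is one component of size 5.
The largest has 5 vertices.

5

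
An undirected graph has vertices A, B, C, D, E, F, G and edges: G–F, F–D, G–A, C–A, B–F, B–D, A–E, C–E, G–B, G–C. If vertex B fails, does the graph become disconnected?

Deleting B leaves 1 component (was 1) (its neighbors D, F, G remain connected to each other), so B is not a cut vertex.

No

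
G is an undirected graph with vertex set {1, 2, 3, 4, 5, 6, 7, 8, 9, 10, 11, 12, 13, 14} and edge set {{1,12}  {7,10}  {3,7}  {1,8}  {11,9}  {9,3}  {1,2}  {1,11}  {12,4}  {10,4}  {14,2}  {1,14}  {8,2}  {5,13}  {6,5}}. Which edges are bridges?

13-5, 5-6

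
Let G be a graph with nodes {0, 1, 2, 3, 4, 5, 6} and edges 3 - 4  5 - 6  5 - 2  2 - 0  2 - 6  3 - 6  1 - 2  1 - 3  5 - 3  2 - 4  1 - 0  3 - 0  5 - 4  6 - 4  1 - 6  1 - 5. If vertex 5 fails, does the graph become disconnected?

Deleting 5 leaves 1 component (was 1) (its neighbors 1, 2, 3, 4, 6 remain connected to each other), so 5 is not a cut vertex.

No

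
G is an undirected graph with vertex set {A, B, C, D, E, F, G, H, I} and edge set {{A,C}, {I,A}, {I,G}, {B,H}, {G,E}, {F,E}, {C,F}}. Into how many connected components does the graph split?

D is isolated — a component by itself.
Starting from B we can reach B, H. That is one component of size 2.
Starting from A we can reach A, C, E, F, G, I. That is one component of size 6.
Total: 3 components.

3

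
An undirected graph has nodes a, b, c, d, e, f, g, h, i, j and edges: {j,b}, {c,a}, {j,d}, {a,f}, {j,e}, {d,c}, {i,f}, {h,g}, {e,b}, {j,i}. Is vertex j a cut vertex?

Deleting j raises the number of components from 2 to 3, so j is a cut vertex.

Yes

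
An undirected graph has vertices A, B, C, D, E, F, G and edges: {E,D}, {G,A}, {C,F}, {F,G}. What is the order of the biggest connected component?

4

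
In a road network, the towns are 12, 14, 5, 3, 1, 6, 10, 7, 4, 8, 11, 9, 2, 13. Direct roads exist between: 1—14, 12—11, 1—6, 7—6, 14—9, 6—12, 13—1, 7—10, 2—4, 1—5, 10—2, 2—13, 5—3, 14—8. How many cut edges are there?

8

The edges on the cycle 7-10-2-13-1-6-7 are not bridges since each lies on that cycle.
But removing 9—14 disconnects 9 from 14; removing 2—4 disconnects 2 from 4; removing 1—14 disconnects 1 from 14; removing 3—5 disconnects 3 from 5 — these are bridges.
In total 8 edges are bridges.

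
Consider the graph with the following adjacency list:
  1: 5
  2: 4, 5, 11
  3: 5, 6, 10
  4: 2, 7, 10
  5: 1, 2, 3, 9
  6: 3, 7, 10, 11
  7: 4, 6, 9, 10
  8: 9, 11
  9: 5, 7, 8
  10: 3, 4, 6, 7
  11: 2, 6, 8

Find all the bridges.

1-5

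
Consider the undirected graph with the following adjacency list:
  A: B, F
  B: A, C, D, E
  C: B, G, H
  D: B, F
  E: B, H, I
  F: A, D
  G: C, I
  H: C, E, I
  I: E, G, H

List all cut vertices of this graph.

Removing B increases the component count from 1 to 2, so B is a cut vertex.
By contrast removing H leaves 1 component; it is not a cut vertex. No other vertex is a cut vertex either.

B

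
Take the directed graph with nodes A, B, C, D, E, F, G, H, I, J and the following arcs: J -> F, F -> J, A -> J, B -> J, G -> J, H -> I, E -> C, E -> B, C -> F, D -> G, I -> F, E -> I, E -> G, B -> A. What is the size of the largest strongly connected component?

2

{F, J} are all mutually reachable — one SCC of size 2.
{I} is an SCC by itself.
{B} is an SCC by itself.
{D} is an SCC by itself.
{A} is an SCC by itself.
(and 4 more singleton SCCs)
The largest has 2 vertices.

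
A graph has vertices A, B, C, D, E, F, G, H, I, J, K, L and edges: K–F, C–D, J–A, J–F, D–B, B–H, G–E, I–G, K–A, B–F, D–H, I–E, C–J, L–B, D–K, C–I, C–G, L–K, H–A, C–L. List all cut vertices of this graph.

C

Removing C increases the component count from 1 to 2, so C is a cut vertex.
By contrast removing A leaves 1 component; it is not a cut vertex. No other vertex is a cut vertex either.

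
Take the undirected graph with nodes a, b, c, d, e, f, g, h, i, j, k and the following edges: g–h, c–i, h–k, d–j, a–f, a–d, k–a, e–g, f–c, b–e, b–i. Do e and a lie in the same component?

Yes

From e we can reach a, b, c, d, e, f, g, h, i, j, k, which includes a.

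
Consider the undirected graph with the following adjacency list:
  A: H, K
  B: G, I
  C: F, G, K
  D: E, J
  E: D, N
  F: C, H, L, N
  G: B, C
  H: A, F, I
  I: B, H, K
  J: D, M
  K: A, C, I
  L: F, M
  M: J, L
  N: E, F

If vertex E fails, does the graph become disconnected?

Deleting E leaves 1 component (was 1) (its neighbors D, N remain connected to each other), so E is not a cut vertex.

No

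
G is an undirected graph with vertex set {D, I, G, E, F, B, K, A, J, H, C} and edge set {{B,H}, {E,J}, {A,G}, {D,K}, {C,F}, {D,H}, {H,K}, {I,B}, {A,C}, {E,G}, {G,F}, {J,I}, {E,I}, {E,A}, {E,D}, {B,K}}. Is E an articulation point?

Deleting E raises the number of components from 1 to 2, so E is a cut vertex.

Yes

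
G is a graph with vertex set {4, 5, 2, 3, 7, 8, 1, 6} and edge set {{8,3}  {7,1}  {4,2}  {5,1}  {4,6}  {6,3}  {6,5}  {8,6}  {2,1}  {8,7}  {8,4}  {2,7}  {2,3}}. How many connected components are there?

Starting from 1 we can reach 1, 2, 3, 4, 5, 6, 7, 8. That is one component of size 8.
Total: 1 component.

1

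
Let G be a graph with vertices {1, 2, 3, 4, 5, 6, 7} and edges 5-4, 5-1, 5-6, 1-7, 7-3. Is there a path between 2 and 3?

No

The component containing 2 is {2}, and 3 is not in it.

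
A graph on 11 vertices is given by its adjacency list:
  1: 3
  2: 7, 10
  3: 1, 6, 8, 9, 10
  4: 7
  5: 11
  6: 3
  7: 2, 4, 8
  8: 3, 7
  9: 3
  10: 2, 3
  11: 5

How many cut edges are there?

5

The edges on the cycle 8-3-10-2-7-8 are not bridges since each lies on that cycle.
But removing 3-6 disconnects 3 from 6; removing 1-3 disconnects 1 from 3; removing 5-11 disconnects 5 from 11; removing 7-4 disconnects 7 from 4 — these are bridges.
In total 5 edges are bridges.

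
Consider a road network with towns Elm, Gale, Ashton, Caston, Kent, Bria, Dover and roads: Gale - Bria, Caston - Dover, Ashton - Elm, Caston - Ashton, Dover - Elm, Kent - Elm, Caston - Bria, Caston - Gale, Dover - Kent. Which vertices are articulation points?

Caston

Removing Caston increases the component count from 1 to 2, so Caston is a cut vertex.
By contrast removing Gale leaves 1 component; it is not a cut vertex. No other vertex is a cut vertex either.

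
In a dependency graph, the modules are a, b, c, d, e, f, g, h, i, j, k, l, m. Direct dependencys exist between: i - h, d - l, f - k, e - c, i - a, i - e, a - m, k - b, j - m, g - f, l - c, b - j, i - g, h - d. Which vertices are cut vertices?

i

Removing i increases the component count from 1 to 2, so i is a cut vertex.
By contrast removing m leaves 1 component; it is not a cut vertex. No other vertex is a cut vertex either.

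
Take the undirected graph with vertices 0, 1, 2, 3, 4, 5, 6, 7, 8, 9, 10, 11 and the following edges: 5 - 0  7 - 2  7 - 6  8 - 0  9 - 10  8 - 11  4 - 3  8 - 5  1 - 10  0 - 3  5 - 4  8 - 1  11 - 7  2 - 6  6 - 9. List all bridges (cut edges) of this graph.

The edges on the cycle 7-2-6-7 are not bridges since each lies on that cycle.
Every edge lies on some cycle, so there are no bridges.

none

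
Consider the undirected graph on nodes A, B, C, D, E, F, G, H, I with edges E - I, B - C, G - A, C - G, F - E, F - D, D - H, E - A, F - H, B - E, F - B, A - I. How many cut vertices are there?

Removing F increases the component count from 1 to 2, so F is a cut vertex.
By contrast removing I leaves 1 component; it is not a cut vertex. No other vertex is a cut vertex either.

1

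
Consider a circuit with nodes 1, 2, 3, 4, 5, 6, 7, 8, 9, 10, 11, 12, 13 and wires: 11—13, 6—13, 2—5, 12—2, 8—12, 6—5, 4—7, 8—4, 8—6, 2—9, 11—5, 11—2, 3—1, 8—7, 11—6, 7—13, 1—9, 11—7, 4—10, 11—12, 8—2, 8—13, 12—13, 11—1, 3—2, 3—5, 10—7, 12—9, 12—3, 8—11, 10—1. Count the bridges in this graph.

The edges on the cycle 8-11-5-3-12-8 are not bridges since each lies on that cycle.
Every edge lies on some cycle, so there are no bridges.

0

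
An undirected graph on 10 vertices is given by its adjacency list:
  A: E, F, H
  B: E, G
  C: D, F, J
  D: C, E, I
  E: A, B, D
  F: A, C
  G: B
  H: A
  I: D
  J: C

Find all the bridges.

A-H, B-E, B-G, C-J, D-I

The edges on the cycle A-F-C-D-E-A are not bridges since each lies on that cycle.
But removing D-I disconnects D from I; removing G-B disconnects G from B; removing A-H disconnects A from H; removing J-C disconnects J from C — these are bridges.
In total 5 edges are bridges.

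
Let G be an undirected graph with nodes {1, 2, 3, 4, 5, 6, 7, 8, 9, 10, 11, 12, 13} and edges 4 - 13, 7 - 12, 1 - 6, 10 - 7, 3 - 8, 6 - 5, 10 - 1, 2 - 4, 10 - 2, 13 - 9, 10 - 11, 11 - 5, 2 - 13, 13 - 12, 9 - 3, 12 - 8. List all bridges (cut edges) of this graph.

none

The edges on the cycle 2-4-13-2 are not bridges since each lies on that cycle.
Every edge lies on some cycle, so there are no bridges.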